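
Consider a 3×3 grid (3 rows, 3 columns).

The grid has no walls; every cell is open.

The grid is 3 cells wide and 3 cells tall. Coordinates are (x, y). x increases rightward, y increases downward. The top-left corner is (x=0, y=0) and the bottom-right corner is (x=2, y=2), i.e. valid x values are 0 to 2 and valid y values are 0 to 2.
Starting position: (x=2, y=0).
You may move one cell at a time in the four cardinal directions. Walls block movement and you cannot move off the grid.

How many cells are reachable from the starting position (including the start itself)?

Answer: Reachable cells: 9

Derivation:
BFS flood-fill from (x=2, y=0):
  Distance 0: (x=2, y=0)
  Distance 1: (x=1, y=0), (x=2, y=1)
  Distance 2: (x=0, y=0), (x=1, y=1), (x=2, y=2)
  Distance 3: (x=0, y=1), (x=1, y=2)
  Distance 4: (x=0, y=2)
Total reachable: 9 (grid has 9 open cells total)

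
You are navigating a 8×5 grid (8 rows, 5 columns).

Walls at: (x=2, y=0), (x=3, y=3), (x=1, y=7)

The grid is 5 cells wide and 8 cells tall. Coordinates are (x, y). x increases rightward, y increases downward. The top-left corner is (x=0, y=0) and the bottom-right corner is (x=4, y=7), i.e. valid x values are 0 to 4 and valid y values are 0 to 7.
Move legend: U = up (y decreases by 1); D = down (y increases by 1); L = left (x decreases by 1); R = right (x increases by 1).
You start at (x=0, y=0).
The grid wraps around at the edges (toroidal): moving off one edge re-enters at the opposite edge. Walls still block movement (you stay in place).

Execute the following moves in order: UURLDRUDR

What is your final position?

Answer: Final position: (x=0, y=7)

Derivation:
Start: (x=0, y=0)
  U (up): (x=0, y=0) -> (x=0, y=7)
  U (up): (x=0, y=7) -> (x=0, y=6)
  R (right): (x=0, y=6) -> (x=1, y=6)
  L (left): (x=1, y=6) -> (x=0, y=6)
  D (down): (x=0, y=6) -> (x=0, y=7)
  R (right): blocked, stay at (x=0, y=7)
  U (up): (x=0, y=7) -> (x=0, y=6)
  D (down): (x=0, y=6) -> (x=0, y=7)
  R (right): blocked, stay at (x=0, y=7)
Final: (x=0, y=7)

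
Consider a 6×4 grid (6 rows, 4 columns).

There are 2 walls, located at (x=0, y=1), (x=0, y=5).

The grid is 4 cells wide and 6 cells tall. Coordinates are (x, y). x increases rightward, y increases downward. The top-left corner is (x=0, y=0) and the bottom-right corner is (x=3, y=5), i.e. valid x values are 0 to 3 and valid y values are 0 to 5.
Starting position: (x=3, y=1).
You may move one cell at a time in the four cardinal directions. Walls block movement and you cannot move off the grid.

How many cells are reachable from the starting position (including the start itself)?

Answer: Reachable cells: 22

Derivation:
BFS flood-fill from (x=3, y=1):
  Distance 0: (x=3, y=1)
  Distance 1: (x=3, y=0), (x=2, y=1), (x=3, y=2)
  Distance 2: (x=2, y=0), (x=1, y=1), (x=2, y=2), (x=3, y=3)
  Distance 3: (x=1, y=0), (x=1, y=2), (x=2, y=3), (x=3, y=4)
  Distance 4: (x=0, y=0), (x=0, y=2), (x=1, y=3), (x=2, y=4), (x=3, y=5)
  Distance 5: (x=0, y=3), (x=1, y=4), (x=2, y=5)
  Distance 6: (x=0, y=4), (x=1, y=5)
Total reachable: 22 (grid has 22 open cells total)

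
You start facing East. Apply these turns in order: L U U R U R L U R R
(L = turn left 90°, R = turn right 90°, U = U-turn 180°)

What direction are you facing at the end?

Answer: Final heading: West

Derivation:
Start: East
  L (left (90° counter-clockwise)) -> North
  U (U-turn (180°)) -> South
  U (U-turn (180°)) -> North
  R (right (90° clockwise)) -> East
  U (U-turn (180°)) -> West
  R (right (90° clockwise)) -> North
  L (left (90° counter-clockwise)) -> West
  U (U-turn (180°)) -> East
  R (right (90° clockwise)) -> South
  R (right (90° clockwise)) -> West
Final: West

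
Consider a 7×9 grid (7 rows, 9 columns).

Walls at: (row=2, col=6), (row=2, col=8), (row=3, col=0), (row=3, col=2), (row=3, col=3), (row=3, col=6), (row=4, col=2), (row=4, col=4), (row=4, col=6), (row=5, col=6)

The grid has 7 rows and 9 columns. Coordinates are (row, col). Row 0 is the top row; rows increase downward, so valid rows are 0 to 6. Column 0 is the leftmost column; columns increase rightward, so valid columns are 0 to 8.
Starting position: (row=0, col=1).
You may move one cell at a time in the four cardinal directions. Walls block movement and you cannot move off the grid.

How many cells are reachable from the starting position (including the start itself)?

Answer: Reachable cells: 53

Derivation:
BFS flood-fill from (row=0, col=1):
  Distance 0: (row=0, col=1)
  Distance 1: (row=0, col=0), (row=0, col=2), (row=1, col=1)
  Distance 2: (row=0, col=3), (row=1, col=0), (row=1, col=2), (row=2, col=1)
  Distance 3: (row=0, col=4), (row=1, col=3), (row=2, col=0), (row=2, col=2), (row=3, col=1)
  Distance 4: (row=0, col=5), (row=1, col=4), (row=2, col=3), (row=4, col=1)
  Distance 5: (row=0, col=6), (row=1, col=5), (row=2, col=4), (row=4, col=0), (row=5, col=1)
  Distance 6: (row=0, col=7), (row=1, col=6), (row=2, col=5), (row=3, col=4), (row=5, col=0), (row=5, col=2), (row=6, col=1)
  Distance 7: (row=0, col=8), (row=1, col=7), (row=3, col=5), (row=5, col=3), (row=6, col=0), (row=6, col=2)
  Distance 8: (row=1, col=8), (row=2, col=7), (row=4, col=3), (row=4, col=5), (row=5, col=4), (row=6, col=3)
  Distance 9: (row=3, col=7), (row=5, col=5), (row=6, col=4)
  Distance 10: (row=3, col=8), (row=4, col=7), (row=6, col=5)
  Distance 11: (row=4, col=8), (row=5, col=7), (row=6, col=6)
  Distance 12: (row=5, col=8), (row=6, col=7)
  Distance 13: (row=6, col=8)
Total reachable: 53 (grid has 53 open cells total)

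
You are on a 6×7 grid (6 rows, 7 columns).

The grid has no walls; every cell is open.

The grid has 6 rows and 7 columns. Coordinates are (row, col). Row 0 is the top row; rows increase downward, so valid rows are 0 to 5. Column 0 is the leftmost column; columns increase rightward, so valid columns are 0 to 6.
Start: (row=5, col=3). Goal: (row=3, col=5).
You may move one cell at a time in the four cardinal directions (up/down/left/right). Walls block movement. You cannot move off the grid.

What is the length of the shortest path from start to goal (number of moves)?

BFS from (row=5, col=3) until reaching (row=3, col=5):
  Distance 0: (row=5, col=3)
  Distance 1: (row=4, col=3), (row=5, col=2), (row=5, col=4)
  Distance 2: (row=3, col=3), (row=4, col=2), (row=4, col=4), (row=5, col=1), (row=5, col=5)
  Distance 3: (row=2, col=3), (row=3, col=2), (row=3, col=4), (row=4, col=1), (row=4, col=5), (row=5, col=0), (row=5, col=6)
  Distance 4: (row=1, col=3), (row=2, col=2), (row=2, col=4), (row=3, col=1), (row=3, col=5), (row=4, col=0), (row=4, col=6)  <- goal reached here
One shortest path (4 moves): (row=5, col=3) -> (row=5, col=4) -> (row=5, col=5) -> (row=4, col=5) -> (row=3, col=5)

Answer: Shortest path length: 4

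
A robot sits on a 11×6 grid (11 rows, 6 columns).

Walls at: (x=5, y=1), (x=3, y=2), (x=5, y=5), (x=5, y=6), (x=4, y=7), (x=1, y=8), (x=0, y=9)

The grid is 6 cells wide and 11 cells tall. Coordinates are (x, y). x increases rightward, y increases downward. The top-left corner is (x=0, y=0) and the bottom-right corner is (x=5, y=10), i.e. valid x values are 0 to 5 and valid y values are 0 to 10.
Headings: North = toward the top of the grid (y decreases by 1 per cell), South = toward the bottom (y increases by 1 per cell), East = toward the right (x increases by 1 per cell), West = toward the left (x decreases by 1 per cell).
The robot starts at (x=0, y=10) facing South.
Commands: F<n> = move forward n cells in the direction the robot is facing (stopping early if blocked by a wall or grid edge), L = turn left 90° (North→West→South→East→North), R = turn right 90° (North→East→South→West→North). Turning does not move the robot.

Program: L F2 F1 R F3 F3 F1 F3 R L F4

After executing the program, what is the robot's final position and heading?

Start: (x=0, y=10), facing South
  L: turn left, now facing East
  F2: move forward 2, now at (x=2, y=10)
  F1: move forward 1, now at (x=3, y=10)
  R: turn right, now facing South
  F3: move forward 0/3 (blocked), now at (x=3, y=10)
  F3: move forward 0/3 (blocked), now at (x=3, y=10)
  F1: move forward 0/1 (blocked), now at (x=3, y=10)
  F3: move forward 0/3 (blocked), now at (x=3, y=10)
  R: turn right, now facing West
  L: turn left, now facing South
  F4: move forward 0/4 (blocked), now at (x=3, y=10)
Final: (x=3, y=10), facing South

Answer: Final position: (x=3, y=10), facing South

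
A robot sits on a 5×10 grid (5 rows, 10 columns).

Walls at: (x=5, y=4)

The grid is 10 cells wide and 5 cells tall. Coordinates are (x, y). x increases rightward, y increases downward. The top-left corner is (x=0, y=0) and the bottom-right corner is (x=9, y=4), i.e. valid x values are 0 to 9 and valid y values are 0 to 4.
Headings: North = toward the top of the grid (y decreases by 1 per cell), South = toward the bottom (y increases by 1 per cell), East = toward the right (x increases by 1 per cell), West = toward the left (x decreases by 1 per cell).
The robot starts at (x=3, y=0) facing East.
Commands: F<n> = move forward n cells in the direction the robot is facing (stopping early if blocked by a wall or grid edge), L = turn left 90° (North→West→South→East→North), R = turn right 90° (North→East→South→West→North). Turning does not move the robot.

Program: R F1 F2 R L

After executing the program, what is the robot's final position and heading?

Start: (x=3, y=0), facing East
  R: turn right, now facing South
  F1: move forward 1, now at (x=3, y=1)
  F2: move forward 2, now at (x=3, y=3)
  R: turn right, now facing West
  L: turn left, now facing South
Final: (x=3, y=3), facing South

Answer: Final position: (x=3, y=3), facing South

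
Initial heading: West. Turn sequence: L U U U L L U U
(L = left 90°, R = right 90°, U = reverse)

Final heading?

Start: West
  L (left (90° counter-clockwise)) -> South
  U (U-turn (180°)) -> North
  U (U-turn (180°)) -> South
  U (U-turn (180°)) -> North
  L (left (90° counter-clockwise)) -> West
  L (left (90° counter-clockwise)) -> South
  U (U-turn (180°)) -> North
  U (U-turn (180°)) -> South
Final: South

Answer: Final heading: South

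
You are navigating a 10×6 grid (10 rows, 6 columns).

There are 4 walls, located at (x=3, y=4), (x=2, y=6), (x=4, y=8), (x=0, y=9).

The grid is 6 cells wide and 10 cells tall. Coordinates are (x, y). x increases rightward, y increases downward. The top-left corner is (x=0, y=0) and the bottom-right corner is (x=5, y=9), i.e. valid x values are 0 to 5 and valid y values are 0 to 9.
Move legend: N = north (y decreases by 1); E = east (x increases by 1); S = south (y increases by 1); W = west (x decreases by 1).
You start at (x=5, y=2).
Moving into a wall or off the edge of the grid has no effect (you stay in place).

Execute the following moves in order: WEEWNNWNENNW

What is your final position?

Answer: Final position: (x=3, y=0)

Derivation:
Start: (x=5, y=2)
  W (west): (x=5, y=2) -> (x=4, y=2)
  E (east): (x=4, y=2) -> (x=5, y=2)
  E (east): blocked, stay at (x=5, y=2)
  W (west): (x=5, y=2) -> (x=4, y=2)
  N (north): (x=4, y=2) -> (x=4, y=1)
  N (north): (x=4, y=1) -> (x=4, y=0)
  W (west): (x=4, y=0) -> (x=3, y=0)
  N (north): blocked, stay at (x=3, y=0)
  E (east): (x=3, y=0) -> (x=4, y=0)
  N (north): blocked, stay at (x=4, y=0)
  N (north): blocked, stay at (x=4, y=0)
  W (west): (x=4, y=0) -> (x=3, y=0)
Final: (x=3, y=0)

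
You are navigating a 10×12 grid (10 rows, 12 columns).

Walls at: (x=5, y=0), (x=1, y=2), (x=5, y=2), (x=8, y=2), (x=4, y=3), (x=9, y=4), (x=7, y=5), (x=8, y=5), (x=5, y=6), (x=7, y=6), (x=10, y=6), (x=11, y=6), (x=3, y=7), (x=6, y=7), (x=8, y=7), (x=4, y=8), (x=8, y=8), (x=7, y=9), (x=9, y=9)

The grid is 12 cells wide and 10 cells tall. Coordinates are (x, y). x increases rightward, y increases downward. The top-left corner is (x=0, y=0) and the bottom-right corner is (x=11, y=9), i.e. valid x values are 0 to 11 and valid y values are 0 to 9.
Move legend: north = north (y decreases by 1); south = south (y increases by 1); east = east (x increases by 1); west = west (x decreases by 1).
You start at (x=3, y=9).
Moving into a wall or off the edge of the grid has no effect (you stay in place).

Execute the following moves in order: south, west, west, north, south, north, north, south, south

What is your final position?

Answer: Final position: (x=1, y=9)

Derivation:
Start: (x=3, y=9)
  south (south): blocked, stay at (x=3, y=9)
  west (west): (x=3, y=9) -> (x=2, y=9)
  west (west): (x=2, y=9) -> (x=1, y=9)
  north (north): (x=1, y=9) -> (x=1, y=8)
  south (south): (x=1, y=8) -> (x=1, y=9)
  north (north): (x=1, y=9) -> (x=1, y=8)
  north (north): (x=1, y=8) -> (x=1, y=7)
  south (south): (x=1, y=7) -> (x=1, y=8)
  south (south): (x=1, y=8) -> (x=1, y=9)
Final: (x=1, y=9)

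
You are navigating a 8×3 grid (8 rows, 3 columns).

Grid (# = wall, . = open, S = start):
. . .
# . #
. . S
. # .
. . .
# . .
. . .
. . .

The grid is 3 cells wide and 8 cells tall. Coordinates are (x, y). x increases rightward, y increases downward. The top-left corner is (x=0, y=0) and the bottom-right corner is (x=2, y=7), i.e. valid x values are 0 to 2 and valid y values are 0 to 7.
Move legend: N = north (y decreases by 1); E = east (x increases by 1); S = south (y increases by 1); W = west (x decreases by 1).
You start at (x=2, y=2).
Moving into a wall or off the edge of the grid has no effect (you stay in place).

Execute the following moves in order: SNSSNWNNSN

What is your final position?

Start: (x=2, y=2)
  S (south): (x=2, y=2) -> (x=2, y=3)
  N (north): (x=2, y=3) -> (x=2, y=2)
  S (south): (x=2, y=2) -> (x=2, y=3)
  S (south): (x=2, y=3) -> (x=2, y=4)
  N (north): (x=2, y=4) -> (x=2, y=3)
  W (west): blocked, stay at (x=2, y=3)
  N (north): (x=2, y=3) -> (x=2, y=2)
  N (north): blocked, stay at (x=2, y=2)
  S (south): (x=2, y=2) -> (x=2, y=3)
  N (north): (x=2, y=3) -> (x=2, y=2)
Final: (x=2, y=2)

Answer: Final position: (x=2, y=2)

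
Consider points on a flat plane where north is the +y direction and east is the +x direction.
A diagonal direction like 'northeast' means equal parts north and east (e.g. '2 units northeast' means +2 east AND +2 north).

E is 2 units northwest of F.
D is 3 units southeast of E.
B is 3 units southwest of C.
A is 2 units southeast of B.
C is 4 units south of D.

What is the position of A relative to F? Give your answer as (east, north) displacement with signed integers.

Place F at the origin (east=0, north=0).
  E is 2 units northwest of F: delta (east=-2, north=+2); E at (east=-2, north=2).
  D is 3 units southeast of E: delta (east=+3, north=-3); D at (east=1, north=-1).
  C is 4 units south of D: delta (east=+0, north=-4); C at (east=1, north=-5).
  B is 3 units southwest of C: delta (east=-3, north=-3); B at (east=-2, north=-8).
  A is 2 units southeast of B: delta (east=+2, north=-2); A at (east=0, north=-10).
Therefore A relative to F: (east=0, north=-10).

Answer: A is at (east=0, north=-10) relative to F.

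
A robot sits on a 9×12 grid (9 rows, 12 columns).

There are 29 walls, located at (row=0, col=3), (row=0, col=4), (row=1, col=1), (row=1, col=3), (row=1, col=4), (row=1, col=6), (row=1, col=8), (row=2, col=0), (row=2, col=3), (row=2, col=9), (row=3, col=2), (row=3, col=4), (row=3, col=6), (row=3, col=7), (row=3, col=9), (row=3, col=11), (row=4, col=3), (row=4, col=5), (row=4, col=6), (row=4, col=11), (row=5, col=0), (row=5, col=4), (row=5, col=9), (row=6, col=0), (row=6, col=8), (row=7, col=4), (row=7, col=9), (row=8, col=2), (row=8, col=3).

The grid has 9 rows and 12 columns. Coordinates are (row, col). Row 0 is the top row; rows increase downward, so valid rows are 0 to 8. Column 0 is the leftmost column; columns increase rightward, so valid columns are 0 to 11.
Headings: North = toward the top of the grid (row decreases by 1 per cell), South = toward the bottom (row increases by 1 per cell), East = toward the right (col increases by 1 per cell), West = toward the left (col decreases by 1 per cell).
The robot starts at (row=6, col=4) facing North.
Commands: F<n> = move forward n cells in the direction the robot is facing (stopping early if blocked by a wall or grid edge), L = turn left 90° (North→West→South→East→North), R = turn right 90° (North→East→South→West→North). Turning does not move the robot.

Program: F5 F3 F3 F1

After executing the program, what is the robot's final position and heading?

Start: (row=6, col=4), facing North
  F5: move forward 0/5 (blocked), now at (row=6, col=4)
  F3: move forward 0/3 (blocked), now at (row=6, col=4)
  F3: move forward 0/3 (blocked), now at (row=6, col=4)
  F1: move forward 0/1 (blocked), now at (row=6, col=4)
Final: (row=6, col=4), facing North

Answer: Final position: (row=6, col=4), facing North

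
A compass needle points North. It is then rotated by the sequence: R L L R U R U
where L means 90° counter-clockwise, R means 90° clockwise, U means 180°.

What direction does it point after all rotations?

Start: North
  R (right (90° clockwise)) -> East
  L (left (90° counter-clockwise)) -> North
  L (left (90° counter-clockwise)) -> West
  R (right (90° clockwise)) -> North
  U (U-turn (180°)) -> South
  R (right (90° clockwise)) -> West
  U (U-turn (180°)) -> East
Final: East

Answer: Final heading: East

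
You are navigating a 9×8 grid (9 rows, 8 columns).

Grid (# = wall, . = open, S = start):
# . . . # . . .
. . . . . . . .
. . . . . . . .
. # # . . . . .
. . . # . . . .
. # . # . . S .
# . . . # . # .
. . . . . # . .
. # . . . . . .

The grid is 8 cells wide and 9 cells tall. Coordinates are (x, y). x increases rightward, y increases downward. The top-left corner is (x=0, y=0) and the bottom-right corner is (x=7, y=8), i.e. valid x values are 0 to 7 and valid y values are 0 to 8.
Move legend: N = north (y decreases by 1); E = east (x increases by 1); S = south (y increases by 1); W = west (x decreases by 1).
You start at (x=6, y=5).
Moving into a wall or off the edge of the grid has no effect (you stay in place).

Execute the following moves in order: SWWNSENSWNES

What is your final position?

Start: (x=6, y=5)
  S (south): blocked, stay at (x=6, y=5)
  W (west): (x=6, y=5) -> (x=5, y=5)
  W (west): (x=5, y=5) -> (x=4, y=5)
  N (north): (x=4, y=5) -> (x=4, y=4)
  S (south): (x=4, y=4) -> (x=4, y=5)
  E (east): (x=4, y=5) -> (x=5, y=5)
  N (north): (x=5, y=5) -> (x=5, y=4)
  S (south): (x=5, y=4) -> (x=5, y=5)
  W (west): (x=5, y=5) -> (x=4, y=5)
  N (north): (x=4, y=5) -> (x=4, y=4)
  E (east): (x=4, y=4) -> (x=5, y=4)
  S (south): (x=5, y=4) -> (x=5, y=5)
Final: (x=5, y=5)

Answer: Final position: (x=5, y=5)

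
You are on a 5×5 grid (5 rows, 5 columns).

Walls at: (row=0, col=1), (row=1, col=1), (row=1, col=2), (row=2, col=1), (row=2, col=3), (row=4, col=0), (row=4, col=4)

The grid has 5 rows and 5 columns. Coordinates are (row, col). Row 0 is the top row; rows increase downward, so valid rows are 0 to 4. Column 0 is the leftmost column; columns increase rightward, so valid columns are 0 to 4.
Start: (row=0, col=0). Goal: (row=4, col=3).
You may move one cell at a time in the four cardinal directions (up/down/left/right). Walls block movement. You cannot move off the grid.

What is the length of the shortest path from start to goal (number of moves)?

BFS from (row=0, col=0) until reaching (row=4, col=3):
  Distance 0: (row=0, col=0)
  Distance 1: (row=1, col=0)
  Distance 2: (row=2, col=0)
  Distance 3: (row=3, col=0)
  Distance 4: (row=3, col=1)
  Distance 5: (row=3, col=2), (row=4, col=1)
  Distance 6: (row=2, col=2), (row=3, col=3), (row=4, col=2)
  Distance 7: (row=3, col=4), (row=4, col=3)  <- goal reached here
One shortest path (7 moves): (row=0, col=0) -> (row=1, col=0) -> (row=2, col=0) -> (row=3, col=0) -> (row=3, col=1) -> (row=3, col=2) -> (row=3, col=3) -> (row=4, col=3)

Answer: Shortest path length: 7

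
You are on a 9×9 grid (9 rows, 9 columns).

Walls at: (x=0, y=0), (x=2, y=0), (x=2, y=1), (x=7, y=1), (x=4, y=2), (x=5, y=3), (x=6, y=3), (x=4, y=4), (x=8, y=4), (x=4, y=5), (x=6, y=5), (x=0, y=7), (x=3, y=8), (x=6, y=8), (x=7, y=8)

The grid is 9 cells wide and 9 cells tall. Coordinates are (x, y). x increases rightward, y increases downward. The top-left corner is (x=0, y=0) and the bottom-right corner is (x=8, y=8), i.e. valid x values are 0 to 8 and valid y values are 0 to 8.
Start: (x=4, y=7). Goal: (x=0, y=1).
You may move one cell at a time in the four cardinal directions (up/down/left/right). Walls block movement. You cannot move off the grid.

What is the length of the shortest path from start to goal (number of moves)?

Answer: Shortest path length: 10

Derivation:
BFS from (x=4, y=7) until reaching (x=0, y=1):
  Distance 0: (x=4, y=7)
  Distance 1: (x=4, y=6), (x=3, y=7), (x=5, y=7), (x=4, y=8)
  Distance 2: (x=3, y=6), (x=5, y=6), (x=2, y=7), (x=6, y=7), (x=5, y=8)
  Distance 3: (x=3, y=5), (x=5, y=5), (x=2, y=6), (x=6, y=6), (x=1, y=7), (x=7, y=7), (x=2, y=8)
  Distance 4: (x=3, y=4), (x=5, y=4), (x=2, y=5), (x=1, y=6), (x=7, y=6), (x=8, y=7), (x=1, y=8)
  Distance 5: (x=3, y=3), (x=2, y=4), (x=6, y=4), (x=1, y=5), (x=7, y=5), (x=0, y=6), (x=8, y=6), (x=0, y=8), (x=8, y=8)
  Distance 6: (x=3, y=2), (x=2, y=3), (x=4, y=3), (x=1, y=4), (x=7, y=4), (x=0, y=5), (x=8, y=5)
  Distance 7: (x=3, y=1), (x=2, y=2), (x=1, y=3), (x=7, y=3), (x=0, y=4)
  Distance 8: (x=3, y=0), (x=4, y=1), (x=1, y=2), (x=7, y=2), (x=0, y=3), (x=8, y=3)
  Distance 9: (x=4, y=0), (x=1, y=1), (x=5, y=1), (x=0, y=2), (x=6, y=2), (x=8, y=2)
  Distance 10: (x=1, y=0), (x=5, y=0), (x=0, y=1), (x=6, y=1), (x=8, y=1), (x=5, y=2)  <- goal reached here
One shortest path (10 moves): (x=4, y=7) -> (x=3, y=7) -> (x=2, y=7) -> (x=1, y=7) -> (x=1, y=6) -> (x=0, y=6) -> (x=0, y=5) -> (x=0, y=4) -> (x=0, y=3) -> (x=0, y=2) -> (x=0, y=1)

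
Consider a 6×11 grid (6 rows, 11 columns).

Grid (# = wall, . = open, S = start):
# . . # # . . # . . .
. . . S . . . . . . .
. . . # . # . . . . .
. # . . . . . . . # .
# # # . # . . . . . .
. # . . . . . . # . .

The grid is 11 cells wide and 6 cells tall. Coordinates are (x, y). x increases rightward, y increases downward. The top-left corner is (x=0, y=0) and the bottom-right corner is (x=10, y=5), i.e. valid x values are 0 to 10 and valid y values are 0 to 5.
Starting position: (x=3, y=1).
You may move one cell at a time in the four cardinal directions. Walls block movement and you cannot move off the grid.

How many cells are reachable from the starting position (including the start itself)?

BFS flood-fill from (x=3, y=1):
  Distance 0: (x=3, y=1)
  Distance 1: (x=2, y=1), (x=4, y=1)
  Distance 2: (x=2, y=0), (x=1, y=1), (x=5, y=1), (x=2, y=2), (x=4, y=2)
  Distance 3: (x=1, y=0), (x=5, y=0), (x=0, y=1), (x=6, y=1), (x=1, y=2), (x=2, y=3), (x=4, y=3)
  Distance 4: (x=6, y=0), (x=7, y=1), (x=0, y=2), (x=6, y=2), (x=3, y=3), (x=5, y=3)
  Distance 5: (x=8, y=1), (x=7, y=2), (x=0, y=3), (x=6, y=3), (x=3, y=4), (x=5, y=4)
  Distance 6: (x=8, y=0), (x=9, y=1), (x=8, y=2), (x=7, y=3), (x=6, y=4), (x=3, y=5), (x=5, y=5)
  Distance 7: (x=9, y=0), (x=10, y=1), (x=9, y=2), (x=8, y=3), (x=7, y=4), (x=2, y=5), (x=4, y=5), (x=6, y=5)
  Distance 8: (x=10, y=0), (x=10, y=2), (x=8, y=4), (x=7, y=5)
  Distance 9: (x=10, y=3), (x=9, y=4)
  Distance 10: (x=10, y=4), (x=9, y=5)
  Distance 11: (x=10, y=5)
Total reachable: 51 (grid has 52 open cells total)

Answer: Reachable cells: 51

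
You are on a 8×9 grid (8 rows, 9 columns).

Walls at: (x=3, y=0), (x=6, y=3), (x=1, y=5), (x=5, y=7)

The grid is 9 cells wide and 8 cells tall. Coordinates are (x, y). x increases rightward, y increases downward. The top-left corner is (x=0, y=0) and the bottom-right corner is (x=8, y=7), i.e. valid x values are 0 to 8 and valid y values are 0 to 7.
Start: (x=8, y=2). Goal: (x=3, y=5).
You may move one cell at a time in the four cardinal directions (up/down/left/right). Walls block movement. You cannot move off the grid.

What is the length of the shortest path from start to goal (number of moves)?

BFS from (x=8, y=2) until reaching (x=3, y=5):
  Distance 0: (x=8, y=2)
  Distance 1: (x=8, y=1), (x=7, y=2), (x=8, y=3)
  Distance 2: (x=8, y=0), (x=7, y=1), (x=6, y=2), (x=7, y=3), (x=8, y=4)
  Distance 3: (x=7, y=0), (x=6, y=1), (x=5, y=2), (x=7, y=4), (x=8, y=5)
  Distance 4: (x=6, y=0), (x=5, y=1), (x=4, y=2), (x=5, y=3), (x=6, y=4), (x=7, y=5), (x=8, y=6)
  Distance 5: (x=5, y=0), (x=4, y=1), (x=3, y=2), (x=4, y=3), (x=5, y=4), (x=6, y=5), (x=7, y=6), (x=8, y=7)
  Distance 6: (x=4, y=0), (x=3, y=1), (x=2, y=2), (x=3, y=3), (x=4, y=4), (x=5, y=5), (x=6, y=6), (x=7, y=7)
  Distance 7: (x=2, y=1), (x=1, y=2), (x=2, y=3), (x=3, y=4), (x=4, y=5), (x=5, y=6), (x=6, y=7)
  Distance 8: (x=2, y=0), (x=1, y=1), (x=0, y=2), (x=1, y=3), (x=2, y=4), (x=3, y=5), (x=4, y=6)  <- goal reached here
One shortest path (8 moves): (x=8, y=2) -> (x=7, y=2) -> (x=6, y=2) -> (x=5, y=2) -> (x=4, y=2) -> (x=3, y=2) -> (x=3, y=3) -> (x=3, y=4) -> (x=3, y=5)

Answer: Shortest path length: 8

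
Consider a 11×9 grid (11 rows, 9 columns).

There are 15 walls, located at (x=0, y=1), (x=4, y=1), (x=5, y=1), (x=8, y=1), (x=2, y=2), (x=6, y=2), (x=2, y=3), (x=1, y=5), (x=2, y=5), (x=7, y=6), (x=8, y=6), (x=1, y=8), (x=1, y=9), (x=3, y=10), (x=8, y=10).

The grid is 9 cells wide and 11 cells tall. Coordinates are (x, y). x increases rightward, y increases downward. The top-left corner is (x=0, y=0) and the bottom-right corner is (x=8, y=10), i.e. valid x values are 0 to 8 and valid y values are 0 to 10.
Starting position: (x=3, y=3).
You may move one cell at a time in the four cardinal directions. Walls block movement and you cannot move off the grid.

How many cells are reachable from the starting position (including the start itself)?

BFS flood-fill from (x=3, y=3):
  Distance 0: (x=3, y=3)
  Distance 1: (x=3, y=2), (x=4, y=3), (x=3, y=4)
  Distance 2: (x=3, y=1), (x=4, y=2), (x=5, y=3), (x=2, y=4), (x=4, y=4), (x=3, y=5)
  Distance 3: (x=3, y=0), (x=2, y=1), (x=5, y=2), (x=6, y=3), (x=1, y=4), (x=5, y=4), (x=4, y=5), (x=3, y=6)
  Distance 4: (x=2, y=0), (x=4, y=0), (x=1, y=1), (x=1, y=3), (x=7, y=3), (x=0, y=4), (x=6, y=4), (x=5, y=5), (x=2, y=6), (x=4, y=6), (x=3, y=7)
  Distance 5: (x=1, y=0), (x=5, y=0), (x=1, y=2), (x=7, y=2), (x=0, y=3), (x=8, y=3), (x=7, y=4), (x=0, y=5), (x=6, y=5), (x=1, y=6), (x=5, y=6), (x=2, y=7), (x=4, y=7), (x=3, y=8)
  Distance 6: (x=0, y=0), (x=6, y=0), (x=7, y=1), (x=0, y=2), (x=8, y=2), (x=8, y=4), (x=7, y=5), (x=0, y=6), (x=6, y=6), (x=1, y=7), (x=5, y=7), (x=2, y=8), (x=4, y=8), (x=3, y=9)
  Distance 7: (x=7, y=0), (x=6, y=1), (x=8, y=5), (x=0, y=7), (x=6, y=7), (x=5, y=8), (x=2, y=9), (x=4, y=9)
  Distance 8: (x=8, y=0), (x=7, y=7), (x=0, y=8), (x=6, y=8), (x=5, y=9), (x=2, y=10), (x=4, y=10)
  Distance 9: (x=8, y=7), (x=7, y=8), (x=0, y=9), (x=6, y=9), (x=1, y=10), (x=5, y=10)
  Distance 10: (x=8, y=8), (x=7, y=9), (x=0, y=10), (x=6, y=10)
  Distance 11: (x=8, y=9), (x=7, y=10)
Total reachable: 84 (grid has 84 open cells total)

Answer: Reachable cells: 84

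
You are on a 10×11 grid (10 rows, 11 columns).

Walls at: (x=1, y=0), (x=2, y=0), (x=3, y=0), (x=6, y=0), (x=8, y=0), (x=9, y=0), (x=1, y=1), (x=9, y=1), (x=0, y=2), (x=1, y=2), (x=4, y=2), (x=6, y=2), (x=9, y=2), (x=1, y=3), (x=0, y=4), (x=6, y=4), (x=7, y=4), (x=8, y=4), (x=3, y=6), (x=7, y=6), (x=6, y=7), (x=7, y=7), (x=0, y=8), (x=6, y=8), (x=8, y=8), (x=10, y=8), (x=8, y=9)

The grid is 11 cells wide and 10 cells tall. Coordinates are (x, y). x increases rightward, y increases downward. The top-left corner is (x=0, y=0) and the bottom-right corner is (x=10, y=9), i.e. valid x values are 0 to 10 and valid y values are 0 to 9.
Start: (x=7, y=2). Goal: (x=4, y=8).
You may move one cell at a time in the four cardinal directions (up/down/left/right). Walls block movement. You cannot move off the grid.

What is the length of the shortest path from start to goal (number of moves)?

BFS from (x=7, y=2) until reaching (x=4, y=8):
  Distance 0: (x=7, y=2)
  Distance 1: (x=7, y=1), (x=8, y=2), (x=7, y=3)
  Distance 2: (x=7, y=0), (x=6, y=1), (x=8, y=1), (x=6, y=3), (x=8, y=3)
  Distance 3: (x=5, y=1), (x=5, y=3), (x=9, y=3)
  Distance 4: (x=5, y=0), (x=4, y=1), (x=5, y=2), (x=4, y=3), (x=10, y=3), (x=5, y=4), (x=9, y=4)
  Distance 5: (x=4, y=0), (x=3, y=1), (x=10, y=2), (x=3, y=3), (x=4, y=4), (x=10, y=4), (x=5, y=5), (x=9, y=5)
  Distance 6: (x=2, y=1), (x=10, y=1), (x=3, y=2), (x=2, y=3), (x=3, y=4), (x=4, y=5), (x=6, y=5), (x=8, y=5), (x=10, y=5), (x=5, y=6), (x=9, y=6)
  Distance 7: (x=10, y=0), (x=2, y=2), (x=2, y=4), (x=3, y=5), (x=7, y=5), (x=4, y=6), (x=6, y=6), (x=8, y=6), (x=10, y=6), (x=5, y=7), (x=9, y=7)
  Distance 8: (x=1, y=4), (x=2, y=5), (x=4, y=7), (x=8, y=7), (x=10, y=7), (x=5, y=8), (x=9, y=8)
  Distance 9: (x=1, y=5), (x=2, y=6), (x=3, y=7), (x=4, y=8), (x=5, y=9), (x=9, y=9)  <- goal reached here
One shortest path (9 moves): (x=7, y=2) -> (x=7, y=3) -> (x=6, y=3) -> (x=5, y=3) -> (x=4, y=3) -> (x=4, y=4) -> (x=4, y=5) -> (x=4, y=6) -> (x=4, y=7) -> (x=4, y=8)

Answer: Shortest path length: 9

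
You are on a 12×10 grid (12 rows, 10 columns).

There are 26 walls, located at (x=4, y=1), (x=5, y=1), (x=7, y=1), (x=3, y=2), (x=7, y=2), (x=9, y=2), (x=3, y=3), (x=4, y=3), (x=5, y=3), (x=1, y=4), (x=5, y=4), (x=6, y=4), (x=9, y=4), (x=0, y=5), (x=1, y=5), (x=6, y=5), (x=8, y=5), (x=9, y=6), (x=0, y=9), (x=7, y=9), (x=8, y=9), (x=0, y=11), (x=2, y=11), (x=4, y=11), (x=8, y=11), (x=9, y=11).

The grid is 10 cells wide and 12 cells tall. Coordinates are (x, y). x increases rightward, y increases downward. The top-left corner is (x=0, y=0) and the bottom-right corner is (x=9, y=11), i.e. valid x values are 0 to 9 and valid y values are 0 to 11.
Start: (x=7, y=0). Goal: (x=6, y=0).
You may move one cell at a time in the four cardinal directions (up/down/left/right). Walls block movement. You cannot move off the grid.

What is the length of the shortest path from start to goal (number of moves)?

Answer: Shortest path length: 1

Derivation:
BFS from (x=7, y=0) until reaching (x=6, y=0):
  Distance 0: (x=7, y=0)
  Distance 1: (x=6, y=0), (x=8, y=0)  <- goal reached here
One shortest path (1 moves): (x=7, y=0) -> (x=6, y=0)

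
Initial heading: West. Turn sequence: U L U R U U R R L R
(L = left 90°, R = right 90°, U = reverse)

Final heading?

Start: West
  U (U-turn (180°)) -> East
  L (left (90° counter-clockwise)) -> North
  U (U-turn (180°)) -> South
  R (right (90° clockwise)) -> West
  U (U-turn (180°)) -> East
  U (U-turn (180°)) -> West
  R (right (90° clockwise)) -> North
  R (right (90° clockwise)) -> East
  L (left (90° counter-clockwise)) -> North
  R (right (90° clockwise)) -> East
Final: East

Answer: Final heading: East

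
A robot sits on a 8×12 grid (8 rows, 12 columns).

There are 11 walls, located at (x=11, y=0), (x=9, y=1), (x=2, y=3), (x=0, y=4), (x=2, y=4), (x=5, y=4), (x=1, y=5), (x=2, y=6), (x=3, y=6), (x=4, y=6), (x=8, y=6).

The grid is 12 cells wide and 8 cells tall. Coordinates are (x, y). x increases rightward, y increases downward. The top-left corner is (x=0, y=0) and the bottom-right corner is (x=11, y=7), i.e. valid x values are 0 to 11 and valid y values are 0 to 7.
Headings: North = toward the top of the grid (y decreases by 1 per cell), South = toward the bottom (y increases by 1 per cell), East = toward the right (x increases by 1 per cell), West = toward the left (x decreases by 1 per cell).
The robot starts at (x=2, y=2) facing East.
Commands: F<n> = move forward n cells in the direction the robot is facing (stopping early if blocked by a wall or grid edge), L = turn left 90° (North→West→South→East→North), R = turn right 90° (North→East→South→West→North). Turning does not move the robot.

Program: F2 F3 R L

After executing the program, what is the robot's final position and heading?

Start: (x=2, y=2), facing East
  F2: move forward 2, now at (x=4, y=2)
  F3: move forward 3, now at (x=7, y=2)
  R: turn right, now facing South
  L: turn left, now facing East
Final: (x=7, y=2), facing East

Answer: Final position: (x=7, y=2), facing East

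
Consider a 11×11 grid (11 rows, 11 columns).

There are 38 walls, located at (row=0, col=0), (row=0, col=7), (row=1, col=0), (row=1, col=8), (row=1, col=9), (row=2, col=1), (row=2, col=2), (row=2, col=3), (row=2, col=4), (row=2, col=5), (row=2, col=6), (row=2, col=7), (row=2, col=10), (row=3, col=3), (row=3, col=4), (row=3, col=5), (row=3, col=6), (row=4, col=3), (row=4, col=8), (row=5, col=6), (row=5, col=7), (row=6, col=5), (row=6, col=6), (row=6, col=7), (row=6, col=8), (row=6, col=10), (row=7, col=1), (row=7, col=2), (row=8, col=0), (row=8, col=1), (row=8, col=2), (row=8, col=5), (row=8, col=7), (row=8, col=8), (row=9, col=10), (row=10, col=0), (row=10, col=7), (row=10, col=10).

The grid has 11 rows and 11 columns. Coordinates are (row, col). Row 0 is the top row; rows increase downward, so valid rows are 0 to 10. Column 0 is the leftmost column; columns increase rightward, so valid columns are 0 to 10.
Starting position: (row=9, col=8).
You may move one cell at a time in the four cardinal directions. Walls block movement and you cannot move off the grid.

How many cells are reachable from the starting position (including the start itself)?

Answer: Reachable cells: 66

Derivation:
BFS flood-fill from (row=9, col=8):
  Distance 0: (row=9, col=8)
  Distance 1: (row=9, col=7), (row=9, col=9), (row=10, col=8)
  Distance 2: (row=8, col=9), (row=9, col=6), (row=10, col=9)
  Distance 3: (row=7, col=9), (row=8, col=6), (row=8, col=10), (row=9, col=5), (row=10, col=6)
  Distance 4: (row=6, col=9), (row=7, col=6), (row=7, col=8), (row=7, col=10), (row=9, col=4), (row=10, col=5)
  Distance 5: (row=5, col=9), (row=7, col=5), (row=7, col=7), (row=8, col=4), (row=9, col=3), (row=10, col=4)
  Distance 6: (row=4, col=9), (row=5, col=8), (row=5, col=10), (row=7, col=4), (row=8, col=3), (row=9, col=2), (row=10, col=3)
  Distance 7: (row=3, col=9), (row=4, col=10), (row=6, col=4), (row=7, col=3), (row=9, col=1), (row=10, col=2)
  Distance 8: (row=2, col=9), (row=3, col=8), (row=3, col=10), (row=5, col=4), (row=6, col=3), (row=9, col=0), (row=10, col=1)
  Distance 9: (row=2, col=8), (row=3, col=7), (row=4, col=4), (row=5, col=3), (row=5, col=5), (row=6, col=2)
  Distance 10: (row=4, col=5), (row=4, col=7), (row=5, col=2), (row=6, col=1)
  Distance 11: (row=4, col=2), (row=4, col=6), (row=5, col=1), (row=6, col=0)
  Distance 12: (row=3, col=2), (row=4, col=1), (row=5, col=0), (row=7, col=0)
  Distance 13: (row=3, col=1), (row=4, col=0)
  Distance 14: (row=3, col=0)
  Distance 15: (row=2, col=0)
Total reachable: 66 (grid has 83 open cells total)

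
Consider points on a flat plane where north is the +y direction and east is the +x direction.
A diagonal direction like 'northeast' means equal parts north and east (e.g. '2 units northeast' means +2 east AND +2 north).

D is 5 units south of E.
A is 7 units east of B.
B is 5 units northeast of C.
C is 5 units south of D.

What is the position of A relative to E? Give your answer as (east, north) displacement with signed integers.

Answer: A is at (east=12, north=-5) relative to E.

Derivation:
Place E at the origin (east=0, north=0).
  D is 5 units south of E: delta (east=+0, north=-5); D at (east=0, north=-5).
  C is 5 units south of D: delta (east=+0, north=-5); C at (east=0, north=-10).
  B is 5 units northeast of C: delta (east=+5, north=+5); B at (east=5, north=-5).
  A is 7 units east of B: delta (east=+7, north=+0); A at (east=12, north=-5).
Therefore A relative to E: (east=12, north=-5).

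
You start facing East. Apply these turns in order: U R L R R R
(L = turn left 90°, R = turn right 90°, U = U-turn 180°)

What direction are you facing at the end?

Start: East
  U (U-turn (180°)) -> West
  R (right (90° clockwise)) -> North
  L (left (90° counter-clockwise)) -> West
  R (right (90° clockwise)) -> North
  R (right (90° clockwise)) -> East
  R (right (90° clockwise)) -> South
Final: South

Answer: Final heading: South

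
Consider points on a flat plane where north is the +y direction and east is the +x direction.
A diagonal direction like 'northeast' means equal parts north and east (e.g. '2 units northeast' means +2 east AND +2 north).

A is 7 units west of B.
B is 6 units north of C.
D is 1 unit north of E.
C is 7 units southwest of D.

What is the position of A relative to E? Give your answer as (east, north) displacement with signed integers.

Place E at the origin (east=0, north=0).
  D is 1 unit north of E: delta (east=+0, north=+1); D at (east=0, north=1).
  C is 7 units southwest of D: delta (east=-7, north=-7); C at (east=-7, north=-6).
  B is 6 units north of C: delta (east=+0, north=+6); B at (east=-7, north=0).
  A is 7 units west of B: delta (east=-7, north=+0); A at (east=-14, north=0).
Therefore A relative to E: (east=-14, north=0).

Answer: A is at (east=-14, north=0) relative to E.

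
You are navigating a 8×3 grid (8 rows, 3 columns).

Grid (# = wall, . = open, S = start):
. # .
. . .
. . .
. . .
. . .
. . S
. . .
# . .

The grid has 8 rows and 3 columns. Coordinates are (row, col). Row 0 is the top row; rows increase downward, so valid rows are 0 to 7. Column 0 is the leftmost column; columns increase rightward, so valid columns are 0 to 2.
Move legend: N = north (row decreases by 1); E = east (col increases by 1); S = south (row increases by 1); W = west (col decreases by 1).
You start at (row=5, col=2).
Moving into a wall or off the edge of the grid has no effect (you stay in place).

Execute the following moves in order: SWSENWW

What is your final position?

Answer: Final position: (row=6, col=0)

Derivation:
Start: (row=5, col=2)
  S (south): (row=5, col=2) -> (row=6, col=2)
  W (west): (row=6, col=2) -> (row=6, col=1)
  S (south): (row=6, col=1) -> (row=7, col=1)
  E (east): (row=7, col=1) -> (row=7, col=2)
  N (north): (row=7, col=2) -> (row=6, col=2)
  W (west): (row=6, col=2) -> (row=6, col=1)
  W (west): (row=6, col=1) -> (row=6, col=0)
Final: (row=6, col=0)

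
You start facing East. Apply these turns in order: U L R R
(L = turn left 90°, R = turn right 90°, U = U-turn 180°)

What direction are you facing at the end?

Start: East
  U (U-turn (180°)) -> West
  L (left (90° counter-clockwise)) -> South
  R (right (90° clockwise)) -> West
  R (right (90° clockwise)) -> North
Final: North

Answer: Final heading: North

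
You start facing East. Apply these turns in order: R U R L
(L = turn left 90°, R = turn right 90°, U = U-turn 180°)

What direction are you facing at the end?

Answer: Final heading: North

Derivation:
Start: East
  R (right (90° clockwise)) -> South
  U (U-turn (180°)) -> North
  R (right (90° clockwise)) -> East
  L (left (90° counter-clockwise)) -> North
Final: North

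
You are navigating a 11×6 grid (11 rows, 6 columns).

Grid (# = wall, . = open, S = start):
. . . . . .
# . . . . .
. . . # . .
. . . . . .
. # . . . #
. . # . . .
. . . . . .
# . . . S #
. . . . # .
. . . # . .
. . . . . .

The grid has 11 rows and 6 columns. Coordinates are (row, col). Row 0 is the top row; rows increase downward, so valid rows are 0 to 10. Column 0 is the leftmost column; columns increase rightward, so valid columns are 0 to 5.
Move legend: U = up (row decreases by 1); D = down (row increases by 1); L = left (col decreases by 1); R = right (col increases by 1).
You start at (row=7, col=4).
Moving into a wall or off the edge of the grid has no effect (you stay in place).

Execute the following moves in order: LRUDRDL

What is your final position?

Answer: Final position: (row=7, col=3)

Derivation:
Start: (row=7, col=4)
  L (left): (row=7, col=4) -> (row=7, col=3)
  R (right): (row=7, col=3) -> (row=7, col=4)
  U (up): (row=7, col=4) -> (row=6, col=4)
  D (down): (row=6, col=4) -> (row=7, col=4)
  R (right): blocked, stay at (row=7, col=4)
  D (down): blocked, stay at (row=7, col=4)
  L (left): (row=7, col=4) -> (row=7, col=3)
Final: (row=7, col=3)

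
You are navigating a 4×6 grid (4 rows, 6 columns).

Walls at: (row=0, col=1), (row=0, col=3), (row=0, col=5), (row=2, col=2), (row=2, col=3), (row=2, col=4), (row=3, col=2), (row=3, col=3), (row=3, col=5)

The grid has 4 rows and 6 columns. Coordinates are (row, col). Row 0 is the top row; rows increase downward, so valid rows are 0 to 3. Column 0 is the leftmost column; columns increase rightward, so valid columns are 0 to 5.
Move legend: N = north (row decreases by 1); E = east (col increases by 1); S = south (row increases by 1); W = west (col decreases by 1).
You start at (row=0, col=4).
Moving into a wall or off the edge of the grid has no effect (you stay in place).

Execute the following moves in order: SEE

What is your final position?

Answer: Final position: (row=1, col=5)

Derivation:
Start: (row=0, col=4)
  S (south): (row=0, col=4) -> (row=1, col=4)
  E (east): (row=1, col=4) -> (row=1, col=5)
  E (east): blocked, stay at (row=1, col=5)
Final: (row=1, col=5)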